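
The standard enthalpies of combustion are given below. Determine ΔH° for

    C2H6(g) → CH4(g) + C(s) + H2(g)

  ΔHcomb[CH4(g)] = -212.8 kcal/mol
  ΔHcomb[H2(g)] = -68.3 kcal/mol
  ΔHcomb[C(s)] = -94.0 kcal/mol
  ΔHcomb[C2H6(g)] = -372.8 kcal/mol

With combustion enthalpies, reactants minus products:
= [1·(-372.8)] − [1·(-212.8) + 1·(-94.0) + 1·(-68.3)]
= 2.3 kcal/mol

ΔH° = 2.3 kcal/mol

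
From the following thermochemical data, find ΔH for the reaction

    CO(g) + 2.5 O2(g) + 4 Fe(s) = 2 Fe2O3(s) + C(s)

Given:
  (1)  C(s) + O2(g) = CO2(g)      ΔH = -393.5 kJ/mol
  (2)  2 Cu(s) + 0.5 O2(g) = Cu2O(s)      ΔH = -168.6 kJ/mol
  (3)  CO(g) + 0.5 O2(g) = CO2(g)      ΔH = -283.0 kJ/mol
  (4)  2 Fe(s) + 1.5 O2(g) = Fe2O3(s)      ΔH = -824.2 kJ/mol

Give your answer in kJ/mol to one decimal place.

(1) reversed: +393.5 kJ/mol
(2): not needed.
(3) as written: -283.0 kJ/mol
(4) × 2: (2)·(-824.2) = -1648.4 kJ/mol
ΔH = (+393.5) + (-283.0) + (-1648.4) = -1537.9 kJ/mol

ΔH = -1537.9 kJ/mol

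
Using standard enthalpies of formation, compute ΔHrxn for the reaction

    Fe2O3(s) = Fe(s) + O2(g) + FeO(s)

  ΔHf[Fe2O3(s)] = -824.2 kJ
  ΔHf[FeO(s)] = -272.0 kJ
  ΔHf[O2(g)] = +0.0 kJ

Products: 1·(+0.0) + 1·(+0.0) + 1·(-272.0) = -272.0
Reactants: 1·(-824.2) = -824.2
ΔHrxn = (-272.0) − (-824.2) = 552.2 kJ

ΔHrxn = 552.2 kJ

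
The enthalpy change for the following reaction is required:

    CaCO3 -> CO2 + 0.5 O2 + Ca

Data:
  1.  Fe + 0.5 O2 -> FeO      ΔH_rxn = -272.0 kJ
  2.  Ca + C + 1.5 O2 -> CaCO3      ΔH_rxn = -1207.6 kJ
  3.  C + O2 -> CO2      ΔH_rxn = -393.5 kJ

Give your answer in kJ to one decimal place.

eq. 1: not needed.
eq. 2 reversed: +1207.6 kJ
eq. 3 as written: -393.5 kJ
Summing the manipulated equations, ΔH_rxn = (-1)·(-1207.6) + (1)·(-393.5) = 814.1 kJ

ΔH_rxn = 814.1 kJ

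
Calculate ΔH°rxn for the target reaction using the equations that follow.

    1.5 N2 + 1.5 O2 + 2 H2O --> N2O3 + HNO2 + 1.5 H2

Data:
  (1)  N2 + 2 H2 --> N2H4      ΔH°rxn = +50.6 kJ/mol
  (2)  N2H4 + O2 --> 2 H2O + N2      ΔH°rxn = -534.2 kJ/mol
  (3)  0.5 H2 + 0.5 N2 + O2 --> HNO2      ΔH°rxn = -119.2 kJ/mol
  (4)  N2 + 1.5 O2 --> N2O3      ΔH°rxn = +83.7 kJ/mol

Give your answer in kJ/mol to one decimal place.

(1) reversed: -50.6 kJ/mol
(2) reversed: +534.2 kJ/mol
(3) as written: -119.2 kJ/mol
(4) as written: +83.7 kJ/mol
By Hess's law, ΔH°rxn = (-1)·(+50.6) + (-1)·(-534.2) + (1)·(-119.2) + (1)·(+83.7) = 448.1 kJ/mol

ΔH°rxn = 448.1 kJ/mol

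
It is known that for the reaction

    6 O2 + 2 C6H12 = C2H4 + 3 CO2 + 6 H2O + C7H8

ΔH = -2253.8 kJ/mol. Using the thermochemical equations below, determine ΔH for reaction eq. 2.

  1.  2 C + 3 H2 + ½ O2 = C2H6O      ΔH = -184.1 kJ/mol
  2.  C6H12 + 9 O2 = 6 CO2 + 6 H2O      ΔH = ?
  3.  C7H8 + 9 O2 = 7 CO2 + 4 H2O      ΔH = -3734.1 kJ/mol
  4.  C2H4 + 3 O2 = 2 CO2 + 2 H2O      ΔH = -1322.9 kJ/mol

ΔH = -3655.4 kJ/mol

eq. 1: not needed.
eq. 2 × 2: contributes 2·x
eq. 3 reversed: +3734.1 kJ/mol
eq. 4 reversed: +1322.9 kJ/mol
-2253.8 = (+3734.1) + (+1322.9) + 2·x
x = (-2253.8 − (+5057.0)) / (2) = -3655.4 kJ/mol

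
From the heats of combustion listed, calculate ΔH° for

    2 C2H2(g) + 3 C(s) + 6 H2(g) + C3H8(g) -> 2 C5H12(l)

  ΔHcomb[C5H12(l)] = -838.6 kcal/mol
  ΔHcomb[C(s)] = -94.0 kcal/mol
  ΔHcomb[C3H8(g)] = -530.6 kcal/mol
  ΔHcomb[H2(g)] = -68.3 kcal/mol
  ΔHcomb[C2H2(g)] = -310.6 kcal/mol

Using ΔH = Σ nΔHc°(reactants) − Σ nΔHc°(products):
= [2·(-310.6) + 3·(-94.0) + 6·(-68.3) + 1·(-530.6)] − [2·(-838.6)]
= -166.4 kcal/mol

ΔH° = -166.4 kcal/mol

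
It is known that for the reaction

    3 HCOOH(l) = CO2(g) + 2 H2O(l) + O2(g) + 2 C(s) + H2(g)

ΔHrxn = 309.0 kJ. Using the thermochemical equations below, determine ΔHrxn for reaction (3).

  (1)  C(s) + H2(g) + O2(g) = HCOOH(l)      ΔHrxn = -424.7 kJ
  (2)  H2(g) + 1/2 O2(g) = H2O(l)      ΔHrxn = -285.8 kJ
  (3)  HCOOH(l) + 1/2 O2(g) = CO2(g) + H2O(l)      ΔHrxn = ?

ΔHrxn = -254.6 kJ

(1) reversed and × 2 (C(s) must end up as a product; scale by 2 for the 2 C(s)): (-2)·(-424.7) = +849.4 kJ
(2) as written: -285.8 kJ
(3) as written (CO2(g) already on the product side): contributes x
+309.0 = (+849.4) + (-285.8) + x
x = (+309.0 − (+563.6)) / (1) = -254.6 kJ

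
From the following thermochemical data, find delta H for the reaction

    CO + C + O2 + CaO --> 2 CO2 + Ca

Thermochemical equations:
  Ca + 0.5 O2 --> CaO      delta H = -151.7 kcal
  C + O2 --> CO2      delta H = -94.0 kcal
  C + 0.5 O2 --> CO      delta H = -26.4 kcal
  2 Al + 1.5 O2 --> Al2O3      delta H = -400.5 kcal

equation 1 reversed: +151.7 kcal
equation 2 × 2: (2)·(-94.0) = -188.0 kcal
equation 3 reversed: +26.4 kcal
equation 4: not needed.
Combining the equations, delta H = (+151.7) + (-188.0) + (+26.4) = -9.9 kcal

delta H = -9.9 kcal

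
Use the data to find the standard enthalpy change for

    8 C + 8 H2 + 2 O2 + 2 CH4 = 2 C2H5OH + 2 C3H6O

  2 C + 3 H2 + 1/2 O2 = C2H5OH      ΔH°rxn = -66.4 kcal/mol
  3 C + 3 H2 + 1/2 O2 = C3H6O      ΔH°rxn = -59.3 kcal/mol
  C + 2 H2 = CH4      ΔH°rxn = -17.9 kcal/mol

equation 1 × 2: (2)·(-66.4) = -132.8 kcal/mol
equation 2 × 2: (2)·(-59.3) = -118.6 kcal/mol
equation 3 reversed and × 2: (-2)·(-17.9) = +35.8 kcal/mol
Combining the equations, ΔH°rxn = (2)·(-66.4) + (2)·(-59.3) + (-2)·(-17.9) = -215.6 kcal/mol

ΔH°rxn = -215.6 kcal/mol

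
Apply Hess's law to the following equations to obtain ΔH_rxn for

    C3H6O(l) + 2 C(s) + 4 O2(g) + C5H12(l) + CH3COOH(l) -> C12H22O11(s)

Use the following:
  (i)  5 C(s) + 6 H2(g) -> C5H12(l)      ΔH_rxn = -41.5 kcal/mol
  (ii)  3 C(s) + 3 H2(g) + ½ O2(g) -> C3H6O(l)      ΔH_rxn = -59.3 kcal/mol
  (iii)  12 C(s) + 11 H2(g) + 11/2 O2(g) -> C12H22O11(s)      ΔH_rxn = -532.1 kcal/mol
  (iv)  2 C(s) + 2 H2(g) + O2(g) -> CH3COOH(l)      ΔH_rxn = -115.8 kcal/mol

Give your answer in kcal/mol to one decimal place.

(i) reversed (C5H12(l) must end up as a reactant): +41.5 kcal/mol
(ii) reversed (reverse to put C3H6O(l) on the reactant side): +59.3 kcal/mol
(iii) as written (C12H22O11(s) already on the product side): -532.1 kcal/mol
(iv) reversed (CH3COOH(l) must end up as a reactant): +115.8 kcal/mol
Summing the manipulated equations, ΔH_rxn = (+41.5) + (+59.3) + (-532.1) + (+115.8) = -315.5 kcal/mol

ΔH_rxn = -315.5 kcal/mol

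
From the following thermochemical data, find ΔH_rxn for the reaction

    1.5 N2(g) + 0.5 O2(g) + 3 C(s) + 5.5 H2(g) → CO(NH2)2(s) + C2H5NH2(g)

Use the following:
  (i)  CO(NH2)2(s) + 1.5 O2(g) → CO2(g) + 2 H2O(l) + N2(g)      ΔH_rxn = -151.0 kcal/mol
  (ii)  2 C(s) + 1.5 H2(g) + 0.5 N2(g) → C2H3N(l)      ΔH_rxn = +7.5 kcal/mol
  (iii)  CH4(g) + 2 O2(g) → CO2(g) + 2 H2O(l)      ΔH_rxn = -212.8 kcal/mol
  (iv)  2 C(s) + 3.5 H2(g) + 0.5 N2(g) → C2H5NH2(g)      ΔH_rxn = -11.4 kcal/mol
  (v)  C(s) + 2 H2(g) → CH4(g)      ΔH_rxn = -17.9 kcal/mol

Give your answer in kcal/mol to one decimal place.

(i) reversed (reverse to put CO(NH2)2(s) on the product side): +151.0 kcal/mol
(ii): not needed (C2H3N(l) appears nowhere else).
(iii) as written: -212.8 kcal/mol
(iv) as written (C2H5NH2(g) already on the product side): -11.4 kcal/mol
(v) as written: -17.9 kcal/mol
Combining the equations, ΔH_rxn = (-1)·(-151.0) + (1)·(-212.8) + (1)·(-11.4) + (1)·(-17.9) = -91.1 kcal/mol

ΔH_rxn = -91.1 kcal/mol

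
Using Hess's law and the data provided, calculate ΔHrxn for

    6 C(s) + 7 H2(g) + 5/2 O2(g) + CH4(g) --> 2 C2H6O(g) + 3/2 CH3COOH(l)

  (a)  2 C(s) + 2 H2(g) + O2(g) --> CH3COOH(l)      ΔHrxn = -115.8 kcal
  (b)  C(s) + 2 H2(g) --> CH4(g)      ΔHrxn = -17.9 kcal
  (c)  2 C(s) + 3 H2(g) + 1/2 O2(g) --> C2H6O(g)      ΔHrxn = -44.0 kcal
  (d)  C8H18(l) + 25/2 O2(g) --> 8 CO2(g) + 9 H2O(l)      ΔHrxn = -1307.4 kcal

ΔHrxn = -243.8 kcal

(a) × 3/2: (3/2)·(-115.8) = -173.7 kcal
(b) reversed: +17.9 kcal
(c) × 2: (2)·(-44.0) = -88.0 kcal
(d): not needed.
ΔHrxn = (3/2)·(-115.8) + (-1)·(-17.9) + (2)·(-44.0) = -243.8 kcal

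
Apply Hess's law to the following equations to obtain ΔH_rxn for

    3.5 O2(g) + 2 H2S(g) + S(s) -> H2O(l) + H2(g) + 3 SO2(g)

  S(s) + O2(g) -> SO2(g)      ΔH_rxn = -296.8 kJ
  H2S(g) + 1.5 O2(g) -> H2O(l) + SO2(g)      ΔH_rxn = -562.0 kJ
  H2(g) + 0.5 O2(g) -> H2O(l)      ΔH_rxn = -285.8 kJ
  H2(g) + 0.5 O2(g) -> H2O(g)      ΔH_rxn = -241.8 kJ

equation 1 as written (S(s) already on the reactant side): -296.8 kJ
equation 2 × 2 (scale by 2 for the 2 H2S(g)): (2)·(-562.0) = -1124.0 kJ
equation 3 reversed: +285.8 kJ
equation 4: not needed (H2O(g) appears nowhere else).
Summing the manipulated equations, ΔH_rxn = (1)·(-296.8) + (2)·(-562.0) + (-1)·(-285.8) = -1135.0 kJ

ΔH_rxn = -1135.0 kJ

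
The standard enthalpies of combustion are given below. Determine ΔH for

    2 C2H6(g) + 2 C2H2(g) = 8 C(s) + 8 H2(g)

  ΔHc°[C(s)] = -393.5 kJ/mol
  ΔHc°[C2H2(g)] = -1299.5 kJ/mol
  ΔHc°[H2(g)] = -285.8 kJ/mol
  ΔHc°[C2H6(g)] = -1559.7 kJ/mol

With combustion enthalpies, reactants minus products:
= [2·(-1559.7) + 2·(-1299.5)] − [8·(-393.5) + 8·(-285.8)]
= -284.0 kJ/mol

ΔH = -284.0 kJ/mol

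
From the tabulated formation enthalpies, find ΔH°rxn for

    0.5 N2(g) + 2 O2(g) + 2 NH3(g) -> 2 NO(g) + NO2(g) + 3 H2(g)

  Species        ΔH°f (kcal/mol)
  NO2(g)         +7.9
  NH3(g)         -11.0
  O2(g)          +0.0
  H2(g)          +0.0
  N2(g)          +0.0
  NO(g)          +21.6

Products: 2·(+21.6) + 1·(+7.9) + 3·(+0.0) = +51.1
Reactants: 1/2·(+0.0) + 2·(+0.0) + 2·(-11.0) = -22.0
ΔH°rxn = (+51.1) − (-22.0) = 73.1 kcal/mol

ΔH°rxn = 73.1 kcal/mol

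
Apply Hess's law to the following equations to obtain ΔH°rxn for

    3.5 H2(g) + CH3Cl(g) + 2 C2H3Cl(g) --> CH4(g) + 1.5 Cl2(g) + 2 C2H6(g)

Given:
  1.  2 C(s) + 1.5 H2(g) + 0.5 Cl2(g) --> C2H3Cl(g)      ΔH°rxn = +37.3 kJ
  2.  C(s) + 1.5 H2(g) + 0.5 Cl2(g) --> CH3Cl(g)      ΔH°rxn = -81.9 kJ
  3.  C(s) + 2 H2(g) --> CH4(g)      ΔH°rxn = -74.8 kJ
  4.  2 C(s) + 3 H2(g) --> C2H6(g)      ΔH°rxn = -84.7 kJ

eq. 1 reversed and × 2 (reverse to put C2H3Cl(g) on the reactant side; scale by 2 for the 2 C2H3Cl(g)): (-2)·(+37.3) = -74.6 kJ
eq. 2 reversed (reverse to put CH3Cl(g) on the reactant side): +81.9 kJ
eq. 3 as written (CH4(g) already on the product side): -74.8 kJ
eq. 4 × 2 (×2 to match 2 C2H6(g) in the target): (2)·(-84.7) = -169.4 kJ
Since enthalpy is a state function, ΔH°rxn = (-74.6) + (+81.9) + (-74.8) + (-169.4) = -236.9 kJ

ΔH°rxn = -236.9 kJ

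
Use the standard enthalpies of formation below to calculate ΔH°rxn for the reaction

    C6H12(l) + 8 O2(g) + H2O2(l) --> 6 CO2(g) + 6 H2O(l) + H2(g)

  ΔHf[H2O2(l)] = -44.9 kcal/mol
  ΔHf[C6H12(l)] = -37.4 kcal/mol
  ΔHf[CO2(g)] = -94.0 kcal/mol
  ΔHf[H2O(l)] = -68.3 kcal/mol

ΔH°rxn = -891.5 kcal/mol

Products: 6·(-94.0) + 6·(-68.3) + 1·(+0.0) = -973.8
Reactants: 1·(-37.4) + 8·(+0.0) + 1·(-44.9) = -82.3
ΔH°rxn = (-973.8) − (-82.3) = -891.5 kcal/mol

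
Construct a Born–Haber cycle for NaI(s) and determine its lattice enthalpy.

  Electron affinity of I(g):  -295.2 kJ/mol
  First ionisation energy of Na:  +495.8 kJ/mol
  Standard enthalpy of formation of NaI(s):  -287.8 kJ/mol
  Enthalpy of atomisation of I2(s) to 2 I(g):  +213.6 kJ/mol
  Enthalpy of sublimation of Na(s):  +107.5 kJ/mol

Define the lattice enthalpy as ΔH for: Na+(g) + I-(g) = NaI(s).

ΔHf° = 1·ΔHsub + 1·(ΣIE) + 1/2·D(I2) + 1·EA + U
-287.8 = 1·(+107.5) + 1·(+495.8) + 1/2·(+213.6) + 1·(-295.2) + U
U = -287.8 − (+414.9) = -702.7 kJ/mol

U = -702.7 kJ/mol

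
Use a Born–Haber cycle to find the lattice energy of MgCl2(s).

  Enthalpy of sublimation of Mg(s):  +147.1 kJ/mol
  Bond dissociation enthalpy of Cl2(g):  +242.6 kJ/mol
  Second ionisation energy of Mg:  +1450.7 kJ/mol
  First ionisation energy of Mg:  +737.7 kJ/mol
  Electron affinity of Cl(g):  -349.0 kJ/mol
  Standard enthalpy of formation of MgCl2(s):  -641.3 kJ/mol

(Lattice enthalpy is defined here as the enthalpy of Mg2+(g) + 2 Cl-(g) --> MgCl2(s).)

U = -2521.4 kJ/mol

ΔHf° = 1·ΔHsub + 1·(ΣIE) + 1·D(Cl2) + 2·EA + U
-641.3 = 1·(+147.1) + 1·(+2188.4) + 1·(+242.6) + 2·(-349.0) + U
U = -641.3 − (+1880.1) = -2521.4 kJ/mol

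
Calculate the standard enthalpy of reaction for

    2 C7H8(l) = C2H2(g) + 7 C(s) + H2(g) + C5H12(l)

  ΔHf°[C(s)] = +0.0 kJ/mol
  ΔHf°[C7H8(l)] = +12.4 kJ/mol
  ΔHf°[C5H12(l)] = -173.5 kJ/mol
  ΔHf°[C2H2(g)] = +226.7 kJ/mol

ΔHrxn = 28.4 kJ/mol

Products: 1·(+226.7) + 7·(+0.0) + 1·(+0.0) + 1·(-173.5) = +53.2
Reactants: 2·(+12.4) = +24.8
ΔHrxn = (+53.2) − (+24.8) = 28.4 kJ/mol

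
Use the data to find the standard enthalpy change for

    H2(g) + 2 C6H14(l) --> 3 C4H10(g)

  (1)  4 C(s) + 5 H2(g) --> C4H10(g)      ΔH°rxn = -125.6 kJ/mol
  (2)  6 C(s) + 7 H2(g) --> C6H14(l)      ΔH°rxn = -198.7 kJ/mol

ΔH°rxn = 20.6 kJ/mol

(1) × 3 (×3 to match 3 C4H10(g) in the target): (3)·(-125.6) = -376.8 kJ/mol
(2) reversed and × 2 (reverse to put C6H14(l) on the reactant side; scale by 2 for the 2 C6H14(l)): (-2)·(-198.7) = +397.4 kJ/mol
ΔH°rxn = (-376.8) + (+397.4) = 20.6 kJ/mol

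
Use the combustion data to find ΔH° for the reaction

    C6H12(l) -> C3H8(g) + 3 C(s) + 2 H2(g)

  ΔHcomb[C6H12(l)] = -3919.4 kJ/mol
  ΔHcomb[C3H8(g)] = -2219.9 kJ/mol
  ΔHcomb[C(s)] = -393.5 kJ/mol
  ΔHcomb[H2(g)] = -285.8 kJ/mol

With combustion enthalpies, reactants minus products:
= [1·(-3919.4)] − [1·(-2219.9) + 3·(-393.5) + 2·(-285.8)]
= 52.6 kJ/mol

ΔH° = 52.6 kJ/mol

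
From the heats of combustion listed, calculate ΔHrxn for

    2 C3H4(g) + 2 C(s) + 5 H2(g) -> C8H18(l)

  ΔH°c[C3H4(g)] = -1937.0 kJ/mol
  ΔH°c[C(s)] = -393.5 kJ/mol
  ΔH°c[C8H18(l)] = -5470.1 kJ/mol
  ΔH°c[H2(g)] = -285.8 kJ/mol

Using ΔH = Σ nΔHc°(reactants) − Σ nΔHc°(products):
= [2·(-1937.0) + 2·(-393.5) + 5·(-285.8)] − [1·(-5470.1)]
= -619.9 kJ/mol

ΔHrxn = -619.9 kJ/mol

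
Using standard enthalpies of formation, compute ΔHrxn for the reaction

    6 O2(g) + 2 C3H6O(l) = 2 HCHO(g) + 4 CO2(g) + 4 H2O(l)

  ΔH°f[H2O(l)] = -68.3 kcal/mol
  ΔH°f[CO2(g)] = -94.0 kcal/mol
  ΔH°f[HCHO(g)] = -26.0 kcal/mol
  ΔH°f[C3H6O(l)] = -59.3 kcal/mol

ΔHrxn = -582.6 kcal/mol

Products: 2·(-26.0) + 4·(-94.0) + 4·(-68.3) = -701.2
Reactants: 6·(+0.0) + 2·(-59.3) = -118.6
ΔHrxn = (-701.2) − (-118.6) = -582.6 kcal/mol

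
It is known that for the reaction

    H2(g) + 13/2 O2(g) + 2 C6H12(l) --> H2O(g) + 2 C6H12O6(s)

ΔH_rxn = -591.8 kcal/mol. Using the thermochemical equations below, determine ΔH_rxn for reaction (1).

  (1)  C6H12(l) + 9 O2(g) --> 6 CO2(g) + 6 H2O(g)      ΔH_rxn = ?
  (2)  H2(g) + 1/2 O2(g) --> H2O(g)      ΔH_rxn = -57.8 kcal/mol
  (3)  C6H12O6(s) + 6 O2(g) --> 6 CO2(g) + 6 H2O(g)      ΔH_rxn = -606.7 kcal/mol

(1) × 2: contributes 2·x
(2) as written: -57.8 kcal/mol
(3) reversed and × 2: (-2)·(-606.7) = +1213.4 kcal/mol
-591.8 = (-57.8) + (+1213.4) + 2·x
x = (-591.8 − (+1155.6)) / (2) = -873.7 kcal/mol

ΔH_rxn = -873.7 kcal/mol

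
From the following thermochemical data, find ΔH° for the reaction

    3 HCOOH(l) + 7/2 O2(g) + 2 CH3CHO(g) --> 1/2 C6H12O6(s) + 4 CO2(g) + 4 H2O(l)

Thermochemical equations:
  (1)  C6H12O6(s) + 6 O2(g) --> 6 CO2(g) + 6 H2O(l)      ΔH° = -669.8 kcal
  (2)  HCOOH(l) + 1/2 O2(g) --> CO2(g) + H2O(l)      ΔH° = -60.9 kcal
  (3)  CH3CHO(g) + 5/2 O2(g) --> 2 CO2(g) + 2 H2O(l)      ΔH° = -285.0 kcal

ΔH° = -417.8 kcal

(1) reversed and × 1/2 (C6H12O6(s) must end up as a product; scale by 1/2 for the 1/2 C6H12O6(s)): (-1/2)·(-669.8) = +334.9 kcal
(2) × 3 (scale by 3 for the 3 HCOOH(l)): (3)·(-60.9) = -182.7 kcal
(3) × 2 (scale by 2 for the 2 CH3CHO(g)): (2)·(-285.0) = -570.0 kcal
ΔH° = (+334.9) + (-182.7) + (-570.0) = -417.8 kcal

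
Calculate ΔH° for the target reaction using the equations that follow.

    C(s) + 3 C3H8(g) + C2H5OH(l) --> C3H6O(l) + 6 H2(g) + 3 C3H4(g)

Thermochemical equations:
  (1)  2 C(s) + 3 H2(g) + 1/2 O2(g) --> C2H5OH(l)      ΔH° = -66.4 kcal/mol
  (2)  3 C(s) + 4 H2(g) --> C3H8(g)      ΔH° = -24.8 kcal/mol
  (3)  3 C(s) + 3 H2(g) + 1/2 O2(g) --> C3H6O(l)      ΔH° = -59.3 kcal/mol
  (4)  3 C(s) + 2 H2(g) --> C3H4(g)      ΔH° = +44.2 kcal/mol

ΔH° = 214.1 kcal/mol

(1) reversed (C2H5OH(l) must end up as a reactant): +66.4 kcal/mol
(2) reversed and × 3 (reverse to put C3H8(g) on the reactant side; scale by 3 for the 3 C3H8(g)): (-3)·(-24.8) = +74.4 kcal/mol
(3) as written (C3H6O(l) already on the product side): -59.3 kcal/mol
(4) × 3 (×3 to match 3 C3H4(g) in the target): (3)·(+44.2) = +132.6 kcal/mol
Combining the equations, ΔH° = (-1)·(-66.4) + (-3)·(-24.8) + (1)·(-59.3) + (3)·(+44.2) = 214.1 kcal/mol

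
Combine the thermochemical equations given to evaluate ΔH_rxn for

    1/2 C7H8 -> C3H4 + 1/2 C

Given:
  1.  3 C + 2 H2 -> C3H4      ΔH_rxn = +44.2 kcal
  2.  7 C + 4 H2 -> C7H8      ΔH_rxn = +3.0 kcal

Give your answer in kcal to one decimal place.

eq. 1 as written: +44.2 kcal
eq. 2 reversed and × 1/2: (-1/2)·(+3.0) = -1.5 kcal
Since enthalpy is a state function, ΔH_rxn = (1)·(+44.2) + (-1/2)·(+3.0) = 42.7 kcal

ΔH_rxn = 42.7 kcal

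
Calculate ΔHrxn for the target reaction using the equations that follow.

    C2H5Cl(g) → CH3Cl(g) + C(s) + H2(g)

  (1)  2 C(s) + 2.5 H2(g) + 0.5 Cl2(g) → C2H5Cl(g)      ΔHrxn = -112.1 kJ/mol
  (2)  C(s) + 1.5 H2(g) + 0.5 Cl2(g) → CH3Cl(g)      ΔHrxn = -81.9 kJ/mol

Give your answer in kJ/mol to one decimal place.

ΔHrxn = 30.2 kJ/mol

(1) reversed (reverse to put C2H5Cl(g) on the reactant side): +112.1 kJ/mol
(2) as written (CH3Cl(g) already on the product side): -81.9 kJ/mol
Summing the manipulated equations, ΔHrxn = (+112.1) + (-81.9) = 30.2 kJ/mol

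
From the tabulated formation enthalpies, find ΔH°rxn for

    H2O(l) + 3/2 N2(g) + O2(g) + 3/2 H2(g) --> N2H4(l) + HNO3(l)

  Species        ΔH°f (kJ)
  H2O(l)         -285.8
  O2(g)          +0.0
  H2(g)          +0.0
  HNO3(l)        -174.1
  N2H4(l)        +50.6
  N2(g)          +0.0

ΔH°rxn = Σ nΔHf°(products) − Σ nΔHf°(reactants).
Products: 1·(+50.6) + 1·(-174.1) = -123.5
Reactants: 1·(-285.8) + 3/2·(+0.0) + 1·(+0.0) + 3/2·(+0.0) = -285.8
ΔH°rxn = (-123.5) − (-285.8) = 162.3 kJ

ΔH°rxn = 162.3 kJ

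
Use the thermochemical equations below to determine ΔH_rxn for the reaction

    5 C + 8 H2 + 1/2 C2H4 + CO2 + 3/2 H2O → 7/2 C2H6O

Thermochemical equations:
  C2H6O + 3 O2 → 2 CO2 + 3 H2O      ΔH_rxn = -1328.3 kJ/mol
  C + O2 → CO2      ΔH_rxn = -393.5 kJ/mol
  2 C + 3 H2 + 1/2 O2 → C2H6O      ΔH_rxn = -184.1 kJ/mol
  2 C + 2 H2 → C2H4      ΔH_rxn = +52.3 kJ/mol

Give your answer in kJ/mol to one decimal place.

ΔH_rxn = 85.7 kJ/mol

equation 1 reversed and × 1/2 (reverse to put H2O on the reactant side; ×1/2 to match 3/2 H2O in the target): (-1/2)·(-1328.3) = +664.15 kJ/mol
equation 2: not needed.
equation 3 × 3: (3)·(-184.1) = -552.3 kJ/mol
equation 4 reversed and × 1/2 (reverse to put C2H4 on the reactant side; ×1/2 to match 1/2 C2H4 in the target): (-1/2)·(+52.3) = -26.15 kJ/mol
Summing the manipulated equations, ΔH_rxn = (+664.15) + (-552.3) + (-26.15) = 85.7 kJ/mol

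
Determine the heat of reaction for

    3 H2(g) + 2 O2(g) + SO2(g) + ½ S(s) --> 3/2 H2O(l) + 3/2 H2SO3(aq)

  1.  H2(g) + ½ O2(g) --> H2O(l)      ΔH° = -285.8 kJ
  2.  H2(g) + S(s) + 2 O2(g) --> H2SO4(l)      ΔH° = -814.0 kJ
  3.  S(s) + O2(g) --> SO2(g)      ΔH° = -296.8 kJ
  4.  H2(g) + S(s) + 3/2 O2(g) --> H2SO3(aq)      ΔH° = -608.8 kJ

eq. 1 × 3/2: (3/2)·(-285.8) = -428.7 kJ
eq. 2: not needed.
eq. 3 reversed: +296.8 kJ
eq. 4 × 3/2: (3/2)·(-608.8) = -913.2 kJ
ΔH° = (-428.7) + (+296.8) + (-913.2) = -1045.1 kJ

ΔH° = -1045.1 kJ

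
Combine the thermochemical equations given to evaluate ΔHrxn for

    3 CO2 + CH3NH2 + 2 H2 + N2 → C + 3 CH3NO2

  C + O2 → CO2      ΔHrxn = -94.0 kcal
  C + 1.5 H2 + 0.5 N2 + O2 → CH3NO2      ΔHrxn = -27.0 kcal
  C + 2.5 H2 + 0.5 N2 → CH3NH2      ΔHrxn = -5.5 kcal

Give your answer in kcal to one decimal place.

ΔHrxn = 206.5 kcal

equation 1 reversed and × 3 (CO2 must end up as a reactant; scale by 3 for the 3 CO2): (-3)·(-94.0) = +282.0 kcal
equation 2 × 3 (scale by 3 for the 3 CH3NO2): (3)·(-27.0) = -81.0 kcal
equation 3 reversed (reverse to put CH3NH2 on the reactant side): +5.5 kcal
By Hess's law, ΔHrxn = (-3)·(-94.0) + (3)·(-27.0) + (-1)·(-5.5) = 206.5 kcal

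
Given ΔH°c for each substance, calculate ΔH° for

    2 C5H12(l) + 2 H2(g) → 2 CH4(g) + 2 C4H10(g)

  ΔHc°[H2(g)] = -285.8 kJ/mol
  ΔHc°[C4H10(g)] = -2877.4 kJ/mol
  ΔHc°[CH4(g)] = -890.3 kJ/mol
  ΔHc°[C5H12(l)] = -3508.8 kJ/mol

With combustion enthalpies, reactants minus products:
= [2·(-3508.8) + 2·(-285.8)] − [2·(-890.3) + 2·(-2877.4)]
= -53.8 kJ/mol

ΔH° = -53.8 kJ/mol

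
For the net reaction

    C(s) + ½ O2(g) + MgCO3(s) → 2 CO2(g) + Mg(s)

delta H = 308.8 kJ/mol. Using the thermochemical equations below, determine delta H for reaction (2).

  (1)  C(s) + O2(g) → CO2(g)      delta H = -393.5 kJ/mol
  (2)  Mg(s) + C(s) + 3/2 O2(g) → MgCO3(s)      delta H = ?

delta H = -1095.8 kJ/mol

(1) × 2: (2)·(-393.5) = -787.0 kJ/mol
(2) reversed: contributes −x
+308.8 = (-787.0) − x
x = (+308.8 − (-787.0)) / (-1) = -1095.8 kJ/mol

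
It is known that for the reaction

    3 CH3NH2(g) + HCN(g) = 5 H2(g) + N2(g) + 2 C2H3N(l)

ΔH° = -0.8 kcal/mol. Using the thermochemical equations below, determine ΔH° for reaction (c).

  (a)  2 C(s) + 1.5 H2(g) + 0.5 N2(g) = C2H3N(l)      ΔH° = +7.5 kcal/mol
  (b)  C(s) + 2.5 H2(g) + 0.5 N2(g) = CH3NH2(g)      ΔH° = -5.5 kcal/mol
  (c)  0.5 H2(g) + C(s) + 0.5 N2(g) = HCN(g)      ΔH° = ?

ΔH° = 32.3 kcal/mol

(a) × 2 (scale by 2 for the 2 C2H3N(l)): (2)·(+7.5) = +15.0 kcal/mol
(b) reversed and × 3 (CH3NH2(g) must end up as a reactant; scale by 3 for the 3 CH3NH2(g)): (-3)·(-5.5) = +16.5 kcal/mol
(c) reversed (reverse to put HCN(g) on the reactant side): contributes −x
-0.8 = (+15.0) + (+16.5) − x
x = (-0.8 − (+31.5)) / (-1) = 32.3 kcal/mol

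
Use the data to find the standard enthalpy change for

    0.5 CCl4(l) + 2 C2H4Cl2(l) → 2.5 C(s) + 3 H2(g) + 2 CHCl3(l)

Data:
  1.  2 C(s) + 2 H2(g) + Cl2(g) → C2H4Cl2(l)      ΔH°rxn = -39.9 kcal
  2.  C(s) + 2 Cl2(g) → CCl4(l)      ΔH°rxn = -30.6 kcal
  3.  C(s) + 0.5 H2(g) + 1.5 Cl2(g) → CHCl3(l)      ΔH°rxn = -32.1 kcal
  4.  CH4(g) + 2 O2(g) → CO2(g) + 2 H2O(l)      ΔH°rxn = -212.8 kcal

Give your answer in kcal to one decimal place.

ΔH°rxn = 30.9 kcal

eq. 1 reversed and × 2: (-2)·(-39.9) = +79.8 kcal
eq. 2 reversed and × 1/2: (-1/2)·(-30.6) = +15.3 kcal
eq. 3 × 2: (2)·(-32.1) = -64.2 kcal
eq. 4: not needed.
By Hess's law, ΔH°rxn = (+79.8) + (+15.3) + (-64.2) = 30.9 kcal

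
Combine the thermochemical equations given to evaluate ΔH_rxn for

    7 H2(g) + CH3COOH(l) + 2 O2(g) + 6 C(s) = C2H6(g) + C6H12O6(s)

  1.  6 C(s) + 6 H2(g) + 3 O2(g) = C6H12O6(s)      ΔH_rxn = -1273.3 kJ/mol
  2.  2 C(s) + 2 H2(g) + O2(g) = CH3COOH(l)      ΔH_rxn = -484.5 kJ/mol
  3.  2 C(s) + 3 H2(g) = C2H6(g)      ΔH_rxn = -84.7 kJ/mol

eq. 1 as written: -1273.3 kJ/mol
eq. 2 reversed: +484.5 kJ/mol
eq. 3 as written: -84.7 kJ/mol
Since enthalpy is a state function, ΔH_rxn = (-1273.3) + (+484.5) + (-84.7) = -873.5 kJ/mol

ΔH_rxn = -873.5 kJ/mol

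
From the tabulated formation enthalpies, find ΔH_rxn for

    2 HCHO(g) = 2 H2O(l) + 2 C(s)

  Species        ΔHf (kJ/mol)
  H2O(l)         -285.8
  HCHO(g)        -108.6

Products: 2·(-285.8) + 2·(+0.0) = -571.6
Reactants: 2·(-108.6) = -217.2
ΔH_rxn = (-571.6) − (-217.2) = -354.4 kJ/mol

ΔH_rxn = -354.4 kJ/mol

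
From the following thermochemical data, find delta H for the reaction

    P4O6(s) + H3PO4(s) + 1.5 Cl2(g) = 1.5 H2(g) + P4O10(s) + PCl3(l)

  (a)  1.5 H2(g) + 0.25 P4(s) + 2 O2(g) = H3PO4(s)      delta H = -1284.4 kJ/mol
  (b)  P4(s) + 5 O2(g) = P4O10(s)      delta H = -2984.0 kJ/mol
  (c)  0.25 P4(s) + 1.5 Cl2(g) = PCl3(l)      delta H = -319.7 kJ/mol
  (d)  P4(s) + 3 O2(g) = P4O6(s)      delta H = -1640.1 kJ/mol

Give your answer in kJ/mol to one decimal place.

(a) reversed: +1284.4 kJ/mol
(b) as written: -2984.0 kJ/mol
(c) as written: -319.7 kJ/mol
(d) reversed: +1640.1 kJ/mol
delta H = (-1)·(-1284.4) + (1)·(-2984.0) + (1)·(-319.7) + (-1)·(-1640.1) = -379.2 kJ/mol

delta H = -379.2 kJ/mol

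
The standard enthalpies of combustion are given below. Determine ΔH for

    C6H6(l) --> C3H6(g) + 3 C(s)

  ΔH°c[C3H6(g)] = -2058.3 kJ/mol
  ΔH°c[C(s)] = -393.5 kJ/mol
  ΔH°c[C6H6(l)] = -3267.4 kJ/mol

Using ΔH = Σ nΔHc°(reactants) − Σ nΔHc°(products):
= [1·(-3267.4)] − [1·(-2058.3) + 3·(-393.5)]
= -28.6 kJ/mol

ΔH = -28.6 kJ/mol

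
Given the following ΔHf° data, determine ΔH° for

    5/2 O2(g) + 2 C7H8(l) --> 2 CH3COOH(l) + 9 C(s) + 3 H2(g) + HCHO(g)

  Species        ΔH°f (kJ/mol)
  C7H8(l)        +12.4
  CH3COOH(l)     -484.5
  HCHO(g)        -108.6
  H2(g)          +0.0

Products: 2·(-484.5) + 9·(+0.0) + 3·(+0.0) + 1·(-108.6) = -1077.6
Reactants: 5/2·(+0.0) + 2·(+12.4) = +24.8
ΔH° = (-1077.6) − (+24.8) = -1102.4 kJ/mol

ΔH° = -1102.4 kJ/mol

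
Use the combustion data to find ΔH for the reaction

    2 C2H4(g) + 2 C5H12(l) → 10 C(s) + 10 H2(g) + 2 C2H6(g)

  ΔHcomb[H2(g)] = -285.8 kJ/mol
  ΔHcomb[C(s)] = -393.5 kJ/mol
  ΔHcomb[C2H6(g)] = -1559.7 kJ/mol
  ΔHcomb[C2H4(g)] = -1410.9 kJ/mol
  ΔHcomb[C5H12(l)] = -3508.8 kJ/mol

ΔH = 73.0 kJ/mol

Using ΔH = Σ nΔHc°(reactants) − Σ nΔHc°(products):
= [2·(-1410.9) + 2·(-3508.8)] − [10·(-393.5) + 10·(-285.8) + 2·(-1559.7)]
= 73.0 kJ/mol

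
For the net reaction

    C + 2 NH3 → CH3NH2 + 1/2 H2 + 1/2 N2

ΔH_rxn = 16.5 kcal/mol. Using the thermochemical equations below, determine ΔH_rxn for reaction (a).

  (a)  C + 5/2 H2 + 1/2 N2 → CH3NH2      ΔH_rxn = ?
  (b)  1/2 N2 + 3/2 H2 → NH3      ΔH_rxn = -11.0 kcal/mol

(a) as written: contributes x
(b) reversed and × 2: (-2)·(-11.0) = +22.0 kcal/mol
+16.5 = (+22.0) + x
x = (+16.5 − (+22.0)) / (1) = -5.5 kcal/mol

ΔH_rxn = -5.5 kcal/mol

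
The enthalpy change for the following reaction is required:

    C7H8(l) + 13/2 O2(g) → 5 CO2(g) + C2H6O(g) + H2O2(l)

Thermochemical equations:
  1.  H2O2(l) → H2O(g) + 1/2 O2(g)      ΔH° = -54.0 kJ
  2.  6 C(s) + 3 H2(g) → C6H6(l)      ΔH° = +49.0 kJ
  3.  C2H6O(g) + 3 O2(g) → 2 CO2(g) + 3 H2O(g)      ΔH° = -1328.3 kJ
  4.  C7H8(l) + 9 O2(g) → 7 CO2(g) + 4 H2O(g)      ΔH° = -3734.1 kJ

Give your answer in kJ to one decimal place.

ΔH° = -2351.8 kJ

eq. 1 reversed (reverse to put H2O2(l) on the product side): +54.0 kJ
eq. 2: not needed (H2(g) appears nowhere else).
eq. 3 reversed (reverse to put C2H6O(g) on the product side): +1328.3 kJ
eq. 4 as written (C7H8(l) already on the reactant side): -3734.1 kJ
Since enthalpy is a state function, ΔH° = (-1)·(-54.0) + (-1)·(-1328.3) + (1)·(-3734.1) = -2351.8 kJ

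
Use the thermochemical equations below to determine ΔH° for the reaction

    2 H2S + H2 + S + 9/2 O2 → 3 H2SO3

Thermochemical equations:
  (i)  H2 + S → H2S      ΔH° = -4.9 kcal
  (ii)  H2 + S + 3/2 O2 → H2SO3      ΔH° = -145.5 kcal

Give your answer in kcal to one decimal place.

ΔH° = -426.7 kcal

(i) reversed and × 2 (reverse to put H2S on the reactant side; ×2 to match 2 H2S in the target): (-2)·(-4.9) = +9.8 kcal
(ii) × 3 (×3 to match 3 H2SO3 in the target): (3)·(-145.5) = -436.5 kcal
Combining the equations, ΔH° = (-2)·(-4.9) + (3)·(-145.5) = -426.7 kcal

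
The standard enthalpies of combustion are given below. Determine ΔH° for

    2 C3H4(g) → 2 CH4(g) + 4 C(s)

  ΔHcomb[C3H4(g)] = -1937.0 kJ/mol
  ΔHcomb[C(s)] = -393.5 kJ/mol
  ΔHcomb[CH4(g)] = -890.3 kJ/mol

Using ΔH = Σ nΔHc°(reactants) − Σ nΔHc°(products):
= [2·(-1937.0)] − [2·(-890.3) + 4·(-393.5)]
= -519.4 kJ/mol

ΔH° = -519.4 kJ/mol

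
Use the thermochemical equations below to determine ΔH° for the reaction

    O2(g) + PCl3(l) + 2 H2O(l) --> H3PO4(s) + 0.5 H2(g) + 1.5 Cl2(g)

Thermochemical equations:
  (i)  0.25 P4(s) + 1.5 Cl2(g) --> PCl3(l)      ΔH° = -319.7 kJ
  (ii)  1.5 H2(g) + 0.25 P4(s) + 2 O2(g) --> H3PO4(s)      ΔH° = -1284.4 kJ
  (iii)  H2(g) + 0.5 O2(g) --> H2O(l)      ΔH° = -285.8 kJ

(i) reversed: +319.7 kJ
(ii) as written: -1284.4 kJ
(iii) reversed and × 2: (-2)·(-285.8) = +571.6 kJ
Summing the manipulated equations, ΔH° = (-1)·(-319.7) + (1)·(-1284.4) + (-2)·(-285.8) = -393.1 kJ

ΔH° = -393.1 kJ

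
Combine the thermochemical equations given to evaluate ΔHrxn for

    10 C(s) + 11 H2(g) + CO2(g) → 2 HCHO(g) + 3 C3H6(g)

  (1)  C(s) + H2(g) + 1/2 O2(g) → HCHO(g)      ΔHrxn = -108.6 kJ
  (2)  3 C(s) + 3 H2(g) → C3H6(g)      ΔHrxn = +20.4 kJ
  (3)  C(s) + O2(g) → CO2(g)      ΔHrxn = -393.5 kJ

(1) × 2 (scale by 2 for the 2 HCHO(g)): (2)·(-108.6) = -217.2 kJ
(2) × 3 (scale by 3 for the 3 C3H6(g)): (3)·(+20.4) = +61.2 kJ
(3) reversed (CO2(g) must end up as a reactant): +393.5 kJ
Combining the equations, ΔHrxn = (2)·(-108.6) + (3)·(+20.4) + (-1)·(-393.5) = 237.5 kJ

ΔHrxn = 237.5 kJ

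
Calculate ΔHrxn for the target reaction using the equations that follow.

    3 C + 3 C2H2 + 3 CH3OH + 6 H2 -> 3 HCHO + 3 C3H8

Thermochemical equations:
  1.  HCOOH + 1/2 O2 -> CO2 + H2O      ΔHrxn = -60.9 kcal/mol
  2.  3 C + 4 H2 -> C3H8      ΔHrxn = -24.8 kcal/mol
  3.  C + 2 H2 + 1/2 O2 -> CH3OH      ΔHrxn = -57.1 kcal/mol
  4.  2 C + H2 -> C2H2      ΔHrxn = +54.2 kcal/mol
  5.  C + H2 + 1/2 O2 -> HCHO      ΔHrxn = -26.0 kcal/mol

ΔHrxn = -143.7 kcal/mol

eq. 1: not needed.
eq. 2 × 3: (3)·(-24.8) = -74.4 kcal/mol
eq. 3 reversed and × 3: (-3)·(-57.1) = +171.3 kcal/mol
eq. 4 reversed and × 3: (-3)·(+54.2) = -162.6 kcal/mol
eq. 5 × 3: (3)·(-26.0) = -78.0 kcal/mol
By Hess's law, ΔHrxn = (3)·(-24.8) + (-3)·(-57.1) + (-3)·(+54.2) + (3)·(-26.0) = -143.7 kcal/mol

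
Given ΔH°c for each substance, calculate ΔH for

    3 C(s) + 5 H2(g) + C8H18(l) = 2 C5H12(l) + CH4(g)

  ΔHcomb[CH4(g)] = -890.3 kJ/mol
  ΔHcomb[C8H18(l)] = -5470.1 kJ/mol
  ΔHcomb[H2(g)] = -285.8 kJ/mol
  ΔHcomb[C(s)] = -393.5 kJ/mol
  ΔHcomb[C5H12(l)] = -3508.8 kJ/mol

Using ΔH = Σ nΔHc°(reactants) − Σ nΔHc°(products):
= [3·(-393.5) + 5·(-285.8) + 1·(-5470.1)] − [2·(-3508.8) + 1·(-890.3)]
= -171.7 kJ/mol

ΔH = -171.7 kJ/mol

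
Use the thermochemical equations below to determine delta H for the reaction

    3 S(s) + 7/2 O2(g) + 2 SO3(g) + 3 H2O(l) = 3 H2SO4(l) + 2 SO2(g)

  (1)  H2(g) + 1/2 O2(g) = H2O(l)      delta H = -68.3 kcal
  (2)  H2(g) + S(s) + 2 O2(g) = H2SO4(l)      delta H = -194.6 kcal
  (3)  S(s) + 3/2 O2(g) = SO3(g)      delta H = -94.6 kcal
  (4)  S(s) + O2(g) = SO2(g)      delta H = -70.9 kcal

delta H = -331.5 kcal

(1) reversed and × 3 (H2O(l) must end up as a reactant; scale by 3 for the 3 H2O(l)): (-3)·(-68.3) = +204.9 kcal
(2) × 3 (×3 to match 3 H2SO4(l) in the target): (3)·(-194.6) = -583.8 kcal
(3) reversed and × 2 (SO3(g) must end up as a reactant; ×2 to match 2 SO3(g) in the target): (-2)·(-94.6) = +189.2 kcal
(4) × 2 (scale by 2 for the 2 SO2(g)): (2)·(-70.9) = -141.8 kcal
Summing the manipulated equations, delta H = (+204.9) + (-583.8) + (+189.2) + (-141.8) = -331.5 kcal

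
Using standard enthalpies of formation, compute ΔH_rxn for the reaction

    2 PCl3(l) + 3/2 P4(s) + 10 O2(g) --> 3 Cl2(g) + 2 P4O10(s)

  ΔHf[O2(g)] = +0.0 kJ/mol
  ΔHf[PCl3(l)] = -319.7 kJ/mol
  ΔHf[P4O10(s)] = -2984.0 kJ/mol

ΔH_rxn = -5328.6 kJ/mol

ΔH°rxn = Σ nΔHf°(products) − Σ nΔHf°(reactants).
Products: 3·(+0.0) + 2·(-2984.0) = -5968.0
Reactants: 2·(-319.7) + 3/2·(+0.0) + 10·(+0.0) = -639.4
ΔH_rxn = (-5968.0) − (-639.4) = -5328.6 kJ/mol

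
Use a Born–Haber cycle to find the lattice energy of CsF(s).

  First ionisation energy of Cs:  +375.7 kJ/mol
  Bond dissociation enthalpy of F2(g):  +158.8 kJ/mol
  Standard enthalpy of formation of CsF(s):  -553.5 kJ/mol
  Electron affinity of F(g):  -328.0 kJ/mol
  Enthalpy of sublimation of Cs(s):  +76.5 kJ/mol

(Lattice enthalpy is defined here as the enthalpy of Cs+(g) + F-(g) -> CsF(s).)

ΔHf° = 1·ΔHsub + 1·(ΣIE) + 1/2·D(F2) + 1·EA + U
-553.5 = 1·(+76.5) + 1·(+375.7) + 1/2·(+158.8) + 1·(-328.0) + U
U = -553.5 − (+203.6) = -757.1 kJ/mol

U = -757.1 kJ/mol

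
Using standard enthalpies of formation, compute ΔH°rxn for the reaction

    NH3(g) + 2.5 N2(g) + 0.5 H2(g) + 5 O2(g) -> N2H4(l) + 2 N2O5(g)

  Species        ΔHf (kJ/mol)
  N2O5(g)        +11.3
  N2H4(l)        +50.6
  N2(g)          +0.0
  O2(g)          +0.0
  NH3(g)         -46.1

ΔH°rxn = 119.3 kJ/mol

Products: 1·(+50.6) + 2·(+11.3) = +73.2
Reactants: 1·(-46.1) + 5/2·(+0.0) + 1/2·(+0.0) + 5·(+0.0) = -46.1
ΔH°rxn = (+73.2) − (-46.1) = 119.3 kJ/mol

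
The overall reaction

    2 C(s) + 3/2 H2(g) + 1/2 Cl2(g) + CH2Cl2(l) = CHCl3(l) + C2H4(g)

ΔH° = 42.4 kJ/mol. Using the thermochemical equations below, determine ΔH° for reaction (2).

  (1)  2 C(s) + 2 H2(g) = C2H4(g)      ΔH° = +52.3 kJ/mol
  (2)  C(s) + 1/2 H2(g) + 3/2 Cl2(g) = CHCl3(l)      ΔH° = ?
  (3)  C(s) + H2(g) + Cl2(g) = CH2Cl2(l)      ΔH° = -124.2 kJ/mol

(1) as written (C2H4(g) already on the product side): +52.3 kJ/mol
(2) as written (CHCl3(l) already on the product side): contributes x
(3) reversed (CH2Cl2(l) must end up as a reactant): +124.2 kJ/mol
+42.4 = (+52.3) + (+124.2) + x
x = (+42.4 − (+176.5)) / (1) = -134.1 kJ/mol

ΔH° = -134.1 kJ/mol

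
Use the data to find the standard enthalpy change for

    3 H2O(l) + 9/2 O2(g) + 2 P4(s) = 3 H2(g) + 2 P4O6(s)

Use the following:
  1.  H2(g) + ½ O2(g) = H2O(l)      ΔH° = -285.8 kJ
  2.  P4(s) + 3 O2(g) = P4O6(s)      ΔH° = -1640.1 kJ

eq. 1 reversed and × 3 (reverse to put H2O(l) on the reactant side; scale by 3 for the 3 H2O(l)): (-3)·(-285.8) = +857.4 kJ
eq. 2 × 2 (×2 to match 2 P4O6(s) in the target): (2)·(-1640.1) = -3280.2 kJ
ΔH° = (-3)·(-285.8) + (2)·(-1640.1) = -2422.8 kJ

ΔH° = -2422.8 kJ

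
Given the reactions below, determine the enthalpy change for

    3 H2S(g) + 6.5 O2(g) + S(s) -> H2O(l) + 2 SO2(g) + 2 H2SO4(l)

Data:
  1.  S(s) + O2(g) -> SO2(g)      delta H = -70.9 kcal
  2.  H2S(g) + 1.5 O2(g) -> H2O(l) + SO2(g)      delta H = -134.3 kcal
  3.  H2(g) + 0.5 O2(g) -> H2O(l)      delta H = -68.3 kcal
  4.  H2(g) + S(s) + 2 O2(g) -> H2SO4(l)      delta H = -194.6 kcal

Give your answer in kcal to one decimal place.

delta H = -584.6 kcal

eq. 1 reversed: +70.9 kcal
eq. 2 × 3 (scale by 3 for the 3 H2S(g)): (3)·(-134.3) = -402.9 kcal
eq. 3 reversed and × 2: (-2)·(-68.3) = +136.6 kcal
eq. 4 × 2 (scale by 2 for the 2 H2SO4(l)): (2)·(-194.6) = -389.2 kcal
delta H = (+70.9) + (-402.9) + (+136.6) + (-389.2) = -584.6 kcal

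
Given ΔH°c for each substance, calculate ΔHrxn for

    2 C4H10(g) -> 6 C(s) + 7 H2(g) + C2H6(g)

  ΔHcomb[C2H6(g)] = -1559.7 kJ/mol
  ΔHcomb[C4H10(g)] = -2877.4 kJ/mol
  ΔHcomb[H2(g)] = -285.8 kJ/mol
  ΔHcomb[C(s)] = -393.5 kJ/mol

With combustion enthalpies, reactants minus products:
= [2·(-2877.4)] − [6·(-393.5) + 7·(-285.8) + 1·(-1559.7)]
= 166.5 kJ/mol

ΔHrxn = 166.5 kJ/mol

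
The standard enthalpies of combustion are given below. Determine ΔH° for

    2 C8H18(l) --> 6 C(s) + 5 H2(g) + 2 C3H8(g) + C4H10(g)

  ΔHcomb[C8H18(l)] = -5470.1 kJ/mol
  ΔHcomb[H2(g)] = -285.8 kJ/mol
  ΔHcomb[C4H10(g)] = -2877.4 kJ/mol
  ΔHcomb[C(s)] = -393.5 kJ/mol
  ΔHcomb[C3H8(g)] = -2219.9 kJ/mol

ΔH° = 167.0 kJ/mol

With combustion enthalpies, reactants minus products:
= [2·(-5470.1)] − [6·(-393.5) + 5·(-285.8) + 2·(-2219.9) + 1·(-2877.4)]
= 167.0 kJ/mol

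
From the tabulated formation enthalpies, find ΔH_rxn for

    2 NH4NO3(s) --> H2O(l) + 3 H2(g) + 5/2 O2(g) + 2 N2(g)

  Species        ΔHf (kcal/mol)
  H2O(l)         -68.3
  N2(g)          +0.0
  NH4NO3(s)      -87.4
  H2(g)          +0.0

Products: 1·(-68.3) + 3·(+0.0) + 5/2·(+0.0) + 2·(+0.0) = -68.3
Reactants: 2·(-87.4) = -174.8
ΔH_rxn = (-68.3) − (-174.8) = 106.5 kcal/mol

ΔH_rxn = 106.5 kcal/mol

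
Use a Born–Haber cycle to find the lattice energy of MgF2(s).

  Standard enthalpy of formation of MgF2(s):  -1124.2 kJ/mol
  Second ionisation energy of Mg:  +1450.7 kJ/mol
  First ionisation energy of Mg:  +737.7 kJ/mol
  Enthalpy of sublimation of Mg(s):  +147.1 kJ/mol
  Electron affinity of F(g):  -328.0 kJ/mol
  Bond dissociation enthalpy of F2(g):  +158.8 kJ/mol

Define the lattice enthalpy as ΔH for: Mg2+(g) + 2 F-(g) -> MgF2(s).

U = -2962.5 kJ/mol

ΔHf° = 1·ΔHsub + 1·(ΣIE) + 1·D(F2) + 2·EA + U
-1124.2 = 1·(+147.1) + 1·(+2188.4) + 1·(+158.8) + 2·(-328.0) + U
U = -1124.2 − (+1838.3) = -2962.5 kJ/mol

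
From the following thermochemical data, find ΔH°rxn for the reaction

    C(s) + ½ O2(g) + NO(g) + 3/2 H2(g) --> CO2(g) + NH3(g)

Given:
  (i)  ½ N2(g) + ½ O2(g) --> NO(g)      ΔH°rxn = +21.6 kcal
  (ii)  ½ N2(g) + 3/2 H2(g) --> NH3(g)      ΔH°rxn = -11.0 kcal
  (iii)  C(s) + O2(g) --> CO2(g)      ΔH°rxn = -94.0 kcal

(i) reversed (NO(g) must end up as a reactant): -21.6 kcal
(ii) as written (NH3(g) already on the product side): -11.0 kcal
(iii) as written (CO2(g) already on the product side): -94.0 kcal
ΔH°rxn = (-1)·(+21.6) + (1)·(-11.0) + (1)·(-94.0) = -126.6 kcal

ΔH°rxn = -126.6 kcal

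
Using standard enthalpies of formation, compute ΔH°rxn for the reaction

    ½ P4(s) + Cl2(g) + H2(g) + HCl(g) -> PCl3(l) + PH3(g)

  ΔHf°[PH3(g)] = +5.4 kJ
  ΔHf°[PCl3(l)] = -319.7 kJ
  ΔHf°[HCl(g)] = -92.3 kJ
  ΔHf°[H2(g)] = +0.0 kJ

ΔH°rxn = Σ nΔHf°(products) − Σ nΔHf°(reactants).
Products: 1·(-319.7) + 1·(+5.4) = -314.3
Reactants: 1/2·(+0.0) + 1·(+0.0) + 1·(+0.0) + 1·(-92.3) = -92.3
ΔH°rxn = (-314.3) − (-92.3) = -222.0 kJ

ΔH°rxn = -222.0 kJ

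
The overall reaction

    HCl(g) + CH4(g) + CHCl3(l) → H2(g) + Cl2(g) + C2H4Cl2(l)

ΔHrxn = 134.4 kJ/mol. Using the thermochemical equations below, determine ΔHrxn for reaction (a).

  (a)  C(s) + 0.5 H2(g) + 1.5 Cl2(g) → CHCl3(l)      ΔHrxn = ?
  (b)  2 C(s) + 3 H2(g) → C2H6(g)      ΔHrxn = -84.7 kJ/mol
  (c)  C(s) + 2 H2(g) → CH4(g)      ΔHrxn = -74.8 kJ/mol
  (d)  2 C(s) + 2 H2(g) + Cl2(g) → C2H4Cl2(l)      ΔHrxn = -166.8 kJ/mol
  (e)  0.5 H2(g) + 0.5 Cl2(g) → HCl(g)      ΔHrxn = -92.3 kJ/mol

(a) reversed (reverse to put CHCl3(l) on the reactant side): contributes −x
(b): not needed (C2H6(g) appears nowhere else).
(c) reversed (reverse to put CH4(g) on the reactant side): +74.8 kJ/mol
(d) as written (C2H4Cl2(l) already on the product side): -166.8 kJ/mol
(e) reversed (reverse to put HCl(g) on the reactant side): +92.3 kJ/mol
+134.4 = (+74.8) + (-166.8) + (+92.3) − x
x = (+134.4 − (+0.3)) / (-1) = -134.1 kJ/mol

ΔHrxn = -134.1 kJ/mol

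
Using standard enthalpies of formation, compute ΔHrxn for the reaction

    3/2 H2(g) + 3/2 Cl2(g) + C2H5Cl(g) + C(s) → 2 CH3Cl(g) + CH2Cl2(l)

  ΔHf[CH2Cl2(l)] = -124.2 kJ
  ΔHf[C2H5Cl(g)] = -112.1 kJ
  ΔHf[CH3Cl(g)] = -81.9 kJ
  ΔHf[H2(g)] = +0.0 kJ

ΔH°rxn = Σ nΔHf°(products) − Σ nΔHf°(reactants).
Products: 2·(-81.9) + 1·(-124.2) = -288.0
Reactants: 3/2·(+0.0) + 3/2·(+0.0) + 1·(-112.1) + 1·(+0.0) = -112.1
ΔHrxn = (-288.0) − (-112.1) = -175.9 kJ

ΔHrxn = -175.9 kJ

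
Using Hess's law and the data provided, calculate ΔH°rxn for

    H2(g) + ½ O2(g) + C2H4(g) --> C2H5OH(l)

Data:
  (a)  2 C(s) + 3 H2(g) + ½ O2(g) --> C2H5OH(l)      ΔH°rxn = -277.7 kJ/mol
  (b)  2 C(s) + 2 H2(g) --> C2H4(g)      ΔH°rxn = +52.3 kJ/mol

ΔH°rxn = -330.0 kJ/mol

(a) as written: -277.7 kJ/mol
(b) reversed: -52.3 kJ/mol
By Hess's law, ΔH°rxn = (1)·(-277.7) + (-1)·(+52.3) = -330.0 kJ/mol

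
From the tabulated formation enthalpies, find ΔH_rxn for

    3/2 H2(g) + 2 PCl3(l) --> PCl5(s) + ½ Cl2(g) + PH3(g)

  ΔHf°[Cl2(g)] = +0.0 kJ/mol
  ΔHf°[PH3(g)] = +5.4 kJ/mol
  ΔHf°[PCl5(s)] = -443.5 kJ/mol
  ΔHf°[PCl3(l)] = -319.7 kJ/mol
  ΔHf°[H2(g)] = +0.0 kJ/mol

ΔH°rxn = Σ nΔHf°(products) − Σ nΔHf°(reactants).
Products: 1·(-443.5) + 1/2·(+0.0) + 1·(+5.4) = -438.1
Reactants: 3/2·(+0.0) + 2·(-319.7) = -639.4
ΔH_rxn = (-438.1) − (-639.4) = 201.3 kJ/mol

ΔH_rxn = 201.3 kJ/mol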